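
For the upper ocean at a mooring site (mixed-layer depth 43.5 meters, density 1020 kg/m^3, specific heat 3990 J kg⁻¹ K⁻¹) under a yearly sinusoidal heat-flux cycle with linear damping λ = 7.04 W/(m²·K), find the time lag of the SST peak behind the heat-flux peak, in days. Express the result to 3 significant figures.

Areal heat capacity C = ρ c_p D = 1020 × 3990 × 43.5 = 1.77×10^8 J/(m²·K).
ω = 2π / 3.15×10^7 s = 1.99×10^-7 s⁻¹.
Phase lag φ = arctan(Cω/λ) = arctan(35.3/7.04) = 1.37 rad.
Time lag = φ / ω = 1.37 / 1.99×10^-7 = 6.90×10^6 s = 79.8 days.

79.8 days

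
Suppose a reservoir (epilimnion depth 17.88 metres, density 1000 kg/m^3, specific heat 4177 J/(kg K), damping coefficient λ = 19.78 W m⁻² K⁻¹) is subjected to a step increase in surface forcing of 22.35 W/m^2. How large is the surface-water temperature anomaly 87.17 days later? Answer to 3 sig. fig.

Areal heat capacity C = ρ c_p D = 1000 × 4177 × 17.88 = 7.47×10^7 J/(m²·K).
τ = C / λ = 7.47×10^7 / 19.78 = 3.78×10^6 s.
Equilibrium anomaly ΔT_eq = F / λ = 22.35 / 19.78 = 1.13 K.
t = 87.17 days = 7.53×10^6 s, so t/τ = 1.99.
ΔT(t) = ΔT_eq (1 − e^(−t/τ)) = 1.13 × (1 − e^−1.99) = 0.976 K.

0.976 K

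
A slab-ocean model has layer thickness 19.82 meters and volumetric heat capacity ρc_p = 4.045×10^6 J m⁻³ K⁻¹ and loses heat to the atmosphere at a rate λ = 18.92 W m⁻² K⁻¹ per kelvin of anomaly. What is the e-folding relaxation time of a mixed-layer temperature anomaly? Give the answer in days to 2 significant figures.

49 days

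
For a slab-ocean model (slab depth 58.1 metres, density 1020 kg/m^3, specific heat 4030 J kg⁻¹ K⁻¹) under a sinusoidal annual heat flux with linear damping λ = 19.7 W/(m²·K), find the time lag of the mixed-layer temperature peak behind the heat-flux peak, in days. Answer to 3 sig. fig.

Areal heat capacity C = ρ c_p D = 1020 × 4030 × 58.1 = 2.39×10^8 J/(m^2 K).
ω = 2π / 3.15×10^7 s = 1.99×10^-7 s⁻¹.
Phase lag φ = arctan(Cω/λ) = arctan(47.6/19.7) = 1.18 rad.
Time lag = φ / ω = 1.18 / 1.99×10^-7 = 5.91×10^6 s = 68.4 days.

68.4 days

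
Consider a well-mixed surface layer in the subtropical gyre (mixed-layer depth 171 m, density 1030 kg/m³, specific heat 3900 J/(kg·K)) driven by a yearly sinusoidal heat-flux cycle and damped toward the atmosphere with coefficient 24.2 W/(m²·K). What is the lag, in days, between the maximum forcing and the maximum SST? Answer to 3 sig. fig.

Areal heat capacity C = ρ c_p D = 1030 × 3900 × 171 = 6.87×10^8 J/(m^2 K).
ω = 2π / 3.15×10^7 s = 1.99×10^-7 s⁻¹.
Phase lag φ = arctan(Cω/λ) = arctan(137/24.2) = 1.40 rad.
Time lag = φ / ω = 1.40 / 1.99×10^-7 = 7.01×10^6 s = 81.1 days.

81.1 days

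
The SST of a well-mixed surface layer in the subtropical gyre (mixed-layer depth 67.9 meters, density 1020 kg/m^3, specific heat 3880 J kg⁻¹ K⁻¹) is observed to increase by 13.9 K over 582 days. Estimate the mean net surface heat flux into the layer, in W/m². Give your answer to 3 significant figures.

74.3

Areal heat capacity C = ρ c_p D = 1020 × 3880 × 67.9 = 2.69×10^8 J m⁻² K⁻¹.
Required heat per unit area: Q = C ΔT = 2.69×10^8 × 13.9 = 3.74×10^9 J/m².
Flux F = Q / Δt = 3.74×10^9 / 5.03×10^7 s = 74.3 W/m².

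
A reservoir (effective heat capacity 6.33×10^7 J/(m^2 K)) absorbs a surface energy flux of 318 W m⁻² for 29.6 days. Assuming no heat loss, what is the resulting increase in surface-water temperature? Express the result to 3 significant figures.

12.8 K

Areal heat capacity C = 6.33×10^7 J/(m^2 K) (given).
Net heat input Q = F Δt = 318 × (29.6 days × 86400 s/day) = 8.13×10^8 J/m².
ΔT = Q / C = 8.13×10^8 / 6.33×10^7 = 12.8 K.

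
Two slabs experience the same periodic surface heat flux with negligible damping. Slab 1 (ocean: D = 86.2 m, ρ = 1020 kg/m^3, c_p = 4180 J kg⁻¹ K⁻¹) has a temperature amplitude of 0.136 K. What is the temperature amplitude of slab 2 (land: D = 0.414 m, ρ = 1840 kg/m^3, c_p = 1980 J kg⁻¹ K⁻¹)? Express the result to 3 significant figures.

C_ocean = 3.68×10^8 J/(m²·K); C_land = 1.51×10^6 J/(m²·K).
A ∝ 1/C ⇒ A_land = A_ocean × C_ocean/C_land = 0.136 × 244 = 33.1 K.

33.1 K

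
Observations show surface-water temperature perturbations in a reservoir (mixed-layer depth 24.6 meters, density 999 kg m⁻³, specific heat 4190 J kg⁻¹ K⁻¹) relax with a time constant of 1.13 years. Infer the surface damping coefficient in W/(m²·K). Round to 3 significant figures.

2.89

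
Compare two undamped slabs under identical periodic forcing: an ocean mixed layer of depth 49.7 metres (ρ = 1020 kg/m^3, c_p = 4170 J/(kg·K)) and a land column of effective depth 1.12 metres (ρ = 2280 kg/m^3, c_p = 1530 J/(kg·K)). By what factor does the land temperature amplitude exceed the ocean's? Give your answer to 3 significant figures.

54.1

C_ocean = 1020 × 4170 × 49.7 = 2.11×10^8 J/(m²·K).
C_land = 2280 × 1530 × 1.12 = 3.91×10^6 J/(m²·K).
Undamped amplitude ∝ 1/C, so A_land/A_ocean = C_ocean/C_land = 54.1.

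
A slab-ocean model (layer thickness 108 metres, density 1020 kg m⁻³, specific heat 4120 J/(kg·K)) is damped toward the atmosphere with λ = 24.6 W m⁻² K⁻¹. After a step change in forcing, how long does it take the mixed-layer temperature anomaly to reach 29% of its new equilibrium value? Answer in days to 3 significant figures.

Areal heat capacity C = ρ c_p D = 1020 × 4120 × 108 = 4.54×10^8 J/(m^2 K).
τ = C / λ = 4.54×10^8 / 24.6 = 1.84×10^7 s.
Fraction reached: 1 − e^(−t/τ) = 0.29 ⇒ t = −τ ln(1 − 0.29) = τ × 0.342.
t = 6.32×10^6 s = 73.1 days.

73.1 days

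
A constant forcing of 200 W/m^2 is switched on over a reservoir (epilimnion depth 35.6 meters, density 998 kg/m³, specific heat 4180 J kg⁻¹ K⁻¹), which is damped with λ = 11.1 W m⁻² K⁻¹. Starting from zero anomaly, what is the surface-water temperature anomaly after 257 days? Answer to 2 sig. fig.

Areal heat capacity C = ρ c_p D = 998 × 4180 × 35.6 = 1.49×10^8 J/(m²·K).
τ = C / λ = 1.49×10^8 / 11.1 = 1.34×10^7 s.
Equilibrium anomaly ΔT_eq = F / λ = 200 / 11.1 = 18.0 K.
t = 257 days = 2.22×10^7 s, so t/τ = 1.66.
ΔT(t) = ΔT_eq (1 − e^(−t/τ)) = 18.0 × (1 − e^−1.66) = 14.6 K.

15 K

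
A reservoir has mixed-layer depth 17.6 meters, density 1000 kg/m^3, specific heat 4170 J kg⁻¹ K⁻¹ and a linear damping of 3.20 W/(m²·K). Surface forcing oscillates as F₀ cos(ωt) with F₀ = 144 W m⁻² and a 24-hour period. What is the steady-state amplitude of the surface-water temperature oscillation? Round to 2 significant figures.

0.027 K

Areal heat capacity C = ρ c_p D = 1000 × 4170 × 17.6 = 7.34×10^7 J/(m^2 K).
Angular frequency ω = 2π / T = 2π / 86400 s = 7.27×10^-5 s⁻¹.
√((Cω)² + λ²) = √((5340)² + 3.20²) = 5340 W/(m²·K).
Amplitude A = F₀ / √((Cω)²+λ²) = 144 / 5340 = 0.0270 K.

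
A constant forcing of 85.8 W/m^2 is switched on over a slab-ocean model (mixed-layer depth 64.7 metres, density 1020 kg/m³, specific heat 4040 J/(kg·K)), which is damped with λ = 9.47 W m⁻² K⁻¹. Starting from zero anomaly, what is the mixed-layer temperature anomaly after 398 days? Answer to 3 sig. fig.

6.39 K

Areal heat capacity C = ρ c_p D = 1020 × 4040 × 64.7 = 2.67×10^8 J m⁻² K⁻¹.
τ = C / λ = 2.67×10^8 / 9.47 = 2.82×10^7 s.
Equilibrium anomaly ΔT_eq = F / λ = 85.8 / 9.47 = 9.06 K.
t = 398 days = 3.44×10^7 s, so t/τ = 1.22.
ΔT(t) = ΔT_eq (1 − e^(−t/τ)) = 9.06 × (1 − e^−1.22) = 6.39 K.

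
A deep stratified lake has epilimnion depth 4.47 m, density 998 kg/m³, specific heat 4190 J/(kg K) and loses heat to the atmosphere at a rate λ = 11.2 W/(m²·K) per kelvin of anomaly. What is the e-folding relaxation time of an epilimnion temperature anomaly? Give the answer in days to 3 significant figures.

19.3 days

Areal heat capacity C = ρ c_p D = 998 × 4190 × 4.47 = 1.87×10^7 J/(m^2 K).
Relaxation time τ = C / λ = 1.87×10^7 / 11.2 = 1.67×10^6 s.
In days: 1.67×10^6 s / (86400 s/day) = 19.3 days.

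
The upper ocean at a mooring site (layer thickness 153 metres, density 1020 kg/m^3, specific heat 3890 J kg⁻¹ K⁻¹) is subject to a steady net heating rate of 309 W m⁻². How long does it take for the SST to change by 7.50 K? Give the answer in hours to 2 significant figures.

4100 hours

Areal heat capacity C = ρ c_p D = 1020 × 3890 × 153 = 6.07×10^8 J/(m^2 K).
Time required: Δt = C ΔT / F = 6.07×10^8 × 7.50 / 309 = 1.47×10^7 s.
In hours: 1.47×10^7 s / (3600 s/hour) = 4090 hours.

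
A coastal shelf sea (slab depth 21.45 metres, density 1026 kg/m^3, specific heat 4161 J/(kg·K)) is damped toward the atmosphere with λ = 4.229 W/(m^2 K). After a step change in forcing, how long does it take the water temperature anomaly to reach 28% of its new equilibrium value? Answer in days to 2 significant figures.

82 days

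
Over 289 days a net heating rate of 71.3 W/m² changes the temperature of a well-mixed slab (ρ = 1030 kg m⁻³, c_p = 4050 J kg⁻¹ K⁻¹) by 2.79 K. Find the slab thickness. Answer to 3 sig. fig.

153 m

Heat input Q = F Δt = 71.3 × 2.50×10^7 s = 1.78×10^9 J/m².
Required areal heat capacity C = Q / ΔT = 6.38×10^8 J/(m²·K).
Depth D = C / (ρ c_p) = 6.38×10^8 / (1030 × 4050) = 153 m.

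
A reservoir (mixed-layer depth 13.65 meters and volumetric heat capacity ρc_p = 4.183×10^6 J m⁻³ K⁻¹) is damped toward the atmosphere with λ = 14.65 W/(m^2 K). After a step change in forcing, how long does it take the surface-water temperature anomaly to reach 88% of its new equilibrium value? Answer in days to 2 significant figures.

Areal heat capacity C = ρc_p × D = 4.183×10^6 × 13.65 = 5.71×10^7 J/(m^2 K).
τ = C / λ = 5.71×10^7 / 14.65 = 3.90×10^6 s.
Fraction reached: 1 − e^(−t/τ) = 0.88 ⇒ t = −τ ln(1 − 0.88) = τ × 2.12.
t = 8.26×10^6 s = 95.6 days.

96 days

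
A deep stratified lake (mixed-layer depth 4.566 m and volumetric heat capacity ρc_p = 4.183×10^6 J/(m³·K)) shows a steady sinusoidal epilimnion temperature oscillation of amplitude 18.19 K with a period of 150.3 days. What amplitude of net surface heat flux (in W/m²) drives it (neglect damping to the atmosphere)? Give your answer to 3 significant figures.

168

Areal heat capacity C = ρc_p × D = 4.183×10^6 × 4.566 = 1.91×10^7 J/(m^2 K).
ω = 2π / 1.30×10^7 s = 4.84×10^-7 s⁻¹.
Cω = 1.91×10^7 × 4.84×10^-7 = 9.24 W/(m²·K).
F₀ = A × Cω = 18.19 × 9.24 = 168 W/m².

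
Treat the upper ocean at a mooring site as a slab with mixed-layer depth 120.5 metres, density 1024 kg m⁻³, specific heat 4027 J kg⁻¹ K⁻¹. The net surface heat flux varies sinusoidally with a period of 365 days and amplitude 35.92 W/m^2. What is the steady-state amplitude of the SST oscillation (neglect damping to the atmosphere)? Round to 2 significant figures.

0.36 K

Areal heat capacity C = ρ c_p D = 1024 × 4027 × 120.5 = 4.97×10^8 J m⁻² K⁻¹.
Angular frequency ω = 2π / T = 2π / 3.15×10^7 s = 1.99×10^-7 s⁻¹.
Cω = 4.97×10^8 × 1.99×10^-7 = 99.0 W/(m²·K).
Amplitude A = F₀ / (Cω) = 35.92 / 99.0 = 0.363 K.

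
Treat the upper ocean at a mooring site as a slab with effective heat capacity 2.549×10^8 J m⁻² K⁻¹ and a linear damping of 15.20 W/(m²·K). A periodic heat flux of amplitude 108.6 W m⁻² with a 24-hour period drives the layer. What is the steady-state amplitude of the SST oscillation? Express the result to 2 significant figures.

Areal heat capacity C = 2.549×10^8 J m⁻² K⁻¹ (given).
Angular frequency ω = 2π / T = 2π / 86400 s = 7.27×10^-5 s⁻¹.
√((Cω)² + λ²) = √((18500)² + 15.20²) = 18500 W/(m²·K).
Amplitude A = F₀ / √((Cω)²+λ²) = 108.6 / 18500 = 0.00586 K.

0.0059 K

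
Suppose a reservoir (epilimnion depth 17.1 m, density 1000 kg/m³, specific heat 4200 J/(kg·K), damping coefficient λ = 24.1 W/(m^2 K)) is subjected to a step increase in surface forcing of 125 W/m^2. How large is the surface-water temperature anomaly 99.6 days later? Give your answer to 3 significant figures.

4.90 K

Areal heat capacity C = ρ c_p D = 1000 × 4200 × 17.1 = 7.18×10^7 J/(m²·K).
τ = C / λ = 7.18×10^7 / 24.1 = 2.98×10^6 s.
Equilibrium anomaly ΔT_eq = F / λ = 125 / 24.1 = 5.19 K.
t = 99.6 days = 8.61×10^6 s, so t/τ = 2.89.
ΔT(t) = ΔT_eq (1 − e^(−t/τ)) = 5.19 × (1 − e^−2.89) = 4.90 K.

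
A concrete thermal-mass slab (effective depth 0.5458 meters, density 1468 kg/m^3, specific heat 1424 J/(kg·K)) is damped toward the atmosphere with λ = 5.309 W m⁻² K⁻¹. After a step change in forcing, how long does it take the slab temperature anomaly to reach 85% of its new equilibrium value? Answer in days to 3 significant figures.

Areal heat capacity C = ρ c_p D = 1468 × 1424 × 0.5458 = 1.14×10^6 J/(m^2 K).
τ = C / λ = 1.14×10^6 / 5.309 = 2.15×10^5 s.
Fraction reached: 1 − e^(−t/τ) = 0.85 ⇒ t = −τ ln(1 − 0.85) = τ × 1.90.
t = 4.08×10^5 s = 4.72 days.

4.72 days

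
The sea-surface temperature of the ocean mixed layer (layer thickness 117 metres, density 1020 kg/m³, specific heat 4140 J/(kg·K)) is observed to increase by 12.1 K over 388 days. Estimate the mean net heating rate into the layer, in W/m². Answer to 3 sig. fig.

178

Areal heat capacity C = ρ c_p D = 1020 × 4140 × 117 = 4.94×10^8 J m⁻² K⁻¹.
Required heat per unit area: Q = C ΔT = 4.94×10^8 × 12.1 = 5.98×10^9 J/m².
Flux F = Q / Δt = 5.98×10^9 / 3.35×10^7 s = 178 W/m².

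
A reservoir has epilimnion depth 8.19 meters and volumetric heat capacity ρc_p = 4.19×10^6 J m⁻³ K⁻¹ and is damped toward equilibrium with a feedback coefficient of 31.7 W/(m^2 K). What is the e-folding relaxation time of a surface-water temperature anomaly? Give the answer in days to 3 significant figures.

12.5 days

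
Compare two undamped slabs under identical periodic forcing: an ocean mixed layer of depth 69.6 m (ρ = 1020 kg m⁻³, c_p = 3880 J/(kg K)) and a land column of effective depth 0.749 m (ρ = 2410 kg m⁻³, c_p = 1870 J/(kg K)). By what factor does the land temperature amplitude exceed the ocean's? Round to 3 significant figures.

C_ocean = 1020 × 3880 × 69.6 = 2.75×10^8 J/(m²·K).
C_land = 2410 × 1870 × 0.749 = 3.38×10^6 J/(m²·K).
Undamped amplitude ∝ 1/C, so A_land/A_ocean = C_ocean/C_land = 81.6.

81.6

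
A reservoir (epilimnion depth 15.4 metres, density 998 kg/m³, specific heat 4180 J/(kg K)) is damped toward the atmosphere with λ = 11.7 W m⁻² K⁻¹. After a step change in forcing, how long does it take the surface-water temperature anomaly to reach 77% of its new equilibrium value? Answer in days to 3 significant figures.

93.4 days

Areal heat capacity C = ρ c_p D = 998 × 4180 × 15.4 = 6.42×10^7 J/(m^2 K).
τ = C / λ = 6.42×10^7 / 11.7 = 5.49×10^6 s.
Fraction reached: 1 − e^(−t/τ) = 0.77 ⇒ t = −τ ln(1 − 0.77) = τ × 1.47.
t = 8.07×10^6 s = 93.4 days.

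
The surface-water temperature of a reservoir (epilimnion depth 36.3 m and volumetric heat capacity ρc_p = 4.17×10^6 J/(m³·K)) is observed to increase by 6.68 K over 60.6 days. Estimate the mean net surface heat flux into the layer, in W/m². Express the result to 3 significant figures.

Areal heat capacity C = ρc_p × D = 4.17×10^6 × 36.3 = 1.51×10^8 J/(m²·K).
Required heat per unit area: Q = C ΔT = 1.51×10^8 × 6.68 = 1.01×10^9 J/m².
Flux F = Q / Δt = 1.01×10^9 / 5.24×10^6 s = 193 W/m².

193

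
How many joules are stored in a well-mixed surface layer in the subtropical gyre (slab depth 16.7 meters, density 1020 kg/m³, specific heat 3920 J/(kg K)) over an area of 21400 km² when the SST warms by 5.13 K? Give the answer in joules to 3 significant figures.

7.33×10^18 J

Areal heat capacity C = ρ c_p D = 1020 × 3920 × 16.7 = 6.68×10^7 J/(m^2 K).
Heat per unit area: q = C ΔT = 6.68×10^7 × 5.13 = 3.43×10^8 J/m².
Total heat: Q = q × A = 3.43×10^8 × (21400 × 10⁶ m²) = 7.33×10^18 J.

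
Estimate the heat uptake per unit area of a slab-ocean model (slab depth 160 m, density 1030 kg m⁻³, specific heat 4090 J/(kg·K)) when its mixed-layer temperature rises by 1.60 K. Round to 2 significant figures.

1.1×10^9

Areal heat capacity C = ρ c_p D = 1030 × 4090 × 160 = 6.74×10^8 J/(m^2 K).
ΔQ = C ΔT = 6.74×10^8 × 1.60 = 1.08×10^9 J/m².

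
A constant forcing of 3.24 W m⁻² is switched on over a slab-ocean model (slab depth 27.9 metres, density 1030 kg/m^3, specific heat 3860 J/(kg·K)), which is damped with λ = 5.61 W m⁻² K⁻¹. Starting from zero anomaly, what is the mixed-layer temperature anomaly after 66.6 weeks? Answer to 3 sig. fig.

Areal heat capacity C = ρ c_p D = 1030 × 3860 × 27.9 = 1.11×10^8 J/(m²·K).
τ = C / λ = 1.11×10^8 / 5.61 = 1.98×10^7 s.
Equilibrium anomaly ΔT_eq = F / λ = 3.24 / 5.61 = 0.578 K.
t = 66.6 weeks = 4.03×10^7 s, so t/τ = 2.04.
ΔT(t) = ΔT_eq (1 − e^(−t/τ)) = 0.578 × (1 − e^−2.04) = 0.502 K.

0.502 K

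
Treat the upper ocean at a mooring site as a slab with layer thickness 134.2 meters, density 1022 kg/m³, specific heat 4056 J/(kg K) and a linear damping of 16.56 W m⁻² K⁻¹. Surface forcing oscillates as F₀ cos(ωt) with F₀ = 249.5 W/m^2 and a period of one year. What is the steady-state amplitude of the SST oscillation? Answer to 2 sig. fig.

Areal heat capacity C = ρ c_p D = 1022 × 4056 × 134.2 = 5.56×10^8 J/(m^2 K).
Angular frequency ω = 2π / T = 2π / 3.15×10^7 s = 1.99×10^-7 s⁻¹.
√((Cω)² + λ²) = √((111)² + 16.56²) = 112 W/(m²·K).
Amplitude A = F₀ / √((Cω)²+λ²) = 249.5 / 112 = 2.23 K.

2.2 K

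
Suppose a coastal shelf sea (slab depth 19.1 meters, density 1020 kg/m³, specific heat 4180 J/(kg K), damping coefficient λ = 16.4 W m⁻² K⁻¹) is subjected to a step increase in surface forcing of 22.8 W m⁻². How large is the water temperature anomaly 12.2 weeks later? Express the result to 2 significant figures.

1.1 K

Areal heat capacity C = ρ c_p D = 1020 × 4180 × 19.1 = 8.14×10^7 J/(m²·K).
τ = C / λ = 8.14×10^7 / 16.4 = 4.97×10^6 s.
Equilibrium anomaly ΔT_eq = F / λ = 22.8 / 16.4 = 1.39 K.
t = 12.2 weeks = 7.38×10^6 s, so t/τ = 1.49.
ΔT(t) = ΔT_eq (1 − e^(−t/τ)) = 1.39 × (1 − e^−1.49) = 1.08 K.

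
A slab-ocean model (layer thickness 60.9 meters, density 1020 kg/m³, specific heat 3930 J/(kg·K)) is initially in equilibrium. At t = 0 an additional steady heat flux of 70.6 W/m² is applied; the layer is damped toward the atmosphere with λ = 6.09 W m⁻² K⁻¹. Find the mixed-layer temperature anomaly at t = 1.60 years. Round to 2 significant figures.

8.3 K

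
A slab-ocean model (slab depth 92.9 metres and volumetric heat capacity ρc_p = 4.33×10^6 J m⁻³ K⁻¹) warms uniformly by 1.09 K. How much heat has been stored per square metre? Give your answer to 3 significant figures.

4.38×10^8

Areal heat capacity C = ρc_p × D = 4.33×10^6 × 92.9 = 4.02×10^8 J/(m²·K).
ΔQ = C ΔT = 4.02×10^8 × 1.09 = 4.38×10^8 J/m².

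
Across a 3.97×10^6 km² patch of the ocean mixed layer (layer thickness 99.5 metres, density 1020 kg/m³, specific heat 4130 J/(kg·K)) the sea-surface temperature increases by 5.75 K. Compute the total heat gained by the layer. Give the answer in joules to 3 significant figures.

Areal heat capacity C = ρ c_p D = 1020 × 4130 × 99.5 = 4.19×10^8 J m⁻² K⁻¹.
Heat per unit area: q = C ΔT = 4.19×10^8 × 5.75 = 2.41×10^9 J/m².
Total heat: Q = q × A = 2.41×10^9 × (3.97×10^6 × 10⁶ m²) = 9.57×10^21 J.

9.57×10^21 J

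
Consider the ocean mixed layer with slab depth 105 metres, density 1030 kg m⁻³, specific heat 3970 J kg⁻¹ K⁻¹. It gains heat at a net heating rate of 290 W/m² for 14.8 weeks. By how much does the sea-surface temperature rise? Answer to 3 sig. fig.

Areal heat capacity C = ρ c_p D = 1030 × 3970 × 105 = 4.29×10^8 J/(m²·K).
Net heat input Q = F Δt = 290 × (14.8 weeks × 6.048×10^5 s/week) = 2.60×10^9 J/m².
ΔT = Q / C = 2.60×10^9 / 4.29×10^8 = 6.05 K.

6.05 K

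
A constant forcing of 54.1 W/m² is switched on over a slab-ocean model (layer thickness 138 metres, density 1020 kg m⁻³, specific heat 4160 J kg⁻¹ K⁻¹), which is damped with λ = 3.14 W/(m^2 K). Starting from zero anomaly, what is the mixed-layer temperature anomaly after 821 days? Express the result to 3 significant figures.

Areal heat capacity C = ρ c_p D = 1020 × 4160 × 138 = 5.86×10^8 J/(m²·K).
τ = C / λ = 5.86×10^8 / 3.14 = 1.86×10^8 s.
Equilibrium anomaly ΔT_eq = F / λ = 54.1 / 3.14 = 17.2 K.
t = 821 days = 7.09×10^7 s, so t/τ = 0.380.
ΔT(t) = ΔT_eq (1 − e^(−t/τ)) = 17.2 × (1 − e^−0.380) = 5.45 K.

5.45 K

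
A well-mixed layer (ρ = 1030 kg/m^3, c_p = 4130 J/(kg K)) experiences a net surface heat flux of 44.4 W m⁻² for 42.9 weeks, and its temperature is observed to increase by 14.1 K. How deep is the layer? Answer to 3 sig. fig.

Heat input Q = F Δt = 44.4 × 2.59×10^7 s = 1.15×10^9 J/m².
Required areal heat capacity C = Q / ΔT = 8.17×10^7 J/(m²·K).
Depth D = C / (ρ c_p) = 8.17×10^7 / (1030 × 4130) = 19.2 m.

19.2 m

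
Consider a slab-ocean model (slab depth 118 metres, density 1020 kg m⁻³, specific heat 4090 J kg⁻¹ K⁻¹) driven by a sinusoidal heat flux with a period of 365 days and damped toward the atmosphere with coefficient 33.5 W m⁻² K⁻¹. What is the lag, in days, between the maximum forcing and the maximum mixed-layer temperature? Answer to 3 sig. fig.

72.1 days

Areal heat capacity C = ρ c_p D = 1020 × 4090 × 118 = 4.92×10^8 J/(m^2 K).
ω = 2π / 3.15×10^7 s = 1.99×10^-7 s⁻¹.
Phase lag φ = arctan(Cω/λ) = arctan(98.1/33.5) = 1.24 rad.
Time lag = φ / ω = 1.24 / 1.99×10^-7 = 6.23×10^6 s = 72.1 days.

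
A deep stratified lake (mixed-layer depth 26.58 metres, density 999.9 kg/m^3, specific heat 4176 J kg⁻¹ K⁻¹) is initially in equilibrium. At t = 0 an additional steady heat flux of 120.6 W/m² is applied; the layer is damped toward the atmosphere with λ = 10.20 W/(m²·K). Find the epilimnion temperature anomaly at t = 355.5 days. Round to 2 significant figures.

11 K

Areal heat capacity C = ρ c_p D = 999.9 × 4176 × 26.58 = 1.11×10^8 J/(m²·K).
τ = C / λ = 1.11×10^8 / 10.20 = 1.09×10^7 s.
Equilibrium anomaly ΔT_eq = F / λ = 120.6 / 10.20 = 11.8 K.
t = 355.5 days = 3.07×10^7 s, so t/τ = 2.82.
ΔT(t) = ΔT_eq (1 − e^(−t/τ)) = 11.8 × (1 − e^−2.82) = 11.1 K.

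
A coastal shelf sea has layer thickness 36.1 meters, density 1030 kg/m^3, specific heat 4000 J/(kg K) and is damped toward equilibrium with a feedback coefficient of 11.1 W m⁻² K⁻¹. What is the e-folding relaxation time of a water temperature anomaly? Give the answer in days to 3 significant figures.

Areal heat capacity C = ρ c_p D = 1030 × 4000 × 36.1 = 1.49×10^8 J/(m²·K).
Relaxation time τ = C / λ = 1.49×10^8 / 11.1 = 1.34×10^7 s.
In days: 1.34×10^7 s / (86400 s/day) = 155 days.

155 days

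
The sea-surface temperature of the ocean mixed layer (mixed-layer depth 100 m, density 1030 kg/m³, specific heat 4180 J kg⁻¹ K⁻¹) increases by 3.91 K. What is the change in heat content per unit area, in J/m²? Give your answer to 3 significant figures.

Areal heat capacity C = ρ c_p D = 1030 × 4180 × 100 = 4.31×10^8 J m⁻² K⁻¹.
ΔQ = C ΔT = 4.31×10^8 × 3.91 = 1.68×10^9 J/m².

1.68×10^9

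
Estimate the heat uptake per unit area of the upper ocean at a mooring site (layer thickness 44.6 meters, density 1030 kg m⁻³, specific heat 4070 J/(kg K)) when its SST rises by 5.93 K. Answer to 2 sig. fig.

Areal heat capacity C = ρ c_p D = 1030 × 4070 × 44.6 = 1.87×10^8 J m⁻² K⁻¹.
ΔQ = C ΔT = 1.87×10^8 × 5.93 = 1.11×10^9 J/m².

1.1×10^9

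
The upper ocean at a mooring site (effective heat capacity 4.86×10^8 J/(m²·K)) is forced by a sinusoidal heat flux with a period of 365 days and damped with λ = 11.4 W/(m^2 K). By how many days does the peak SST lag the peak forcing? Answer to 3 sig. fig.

Areal heat capacity C = 4.86×10^8 J/(m²·K) (given).
ω = 2π / 3.15×10^7 s = 1.99×10^-7 s⁻¹.
Phase lag φ = arctan(Cω/λ) = arctan(96.8/11.4) = 1.45 rad.
Time lag = φ / ω = 1.45 / 1.99×10^-7 = 7.30×10^6 s = 84.4 days.

84.4 days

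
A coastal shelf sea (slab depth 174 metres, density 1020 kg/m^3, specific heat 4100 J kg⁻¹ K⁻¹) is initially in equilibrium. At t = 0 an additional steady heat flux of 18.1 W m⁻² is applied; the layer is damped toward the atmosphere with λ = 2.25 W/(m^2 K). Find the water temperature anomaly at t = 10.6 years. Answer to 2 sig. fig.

5.2 K

Areal heat capacity C = ρ c_p D = 1020 × 4100 × 174 = 7.28×10^8 J m⁻² K⁻¹.
τ = C / λ = 7.28×10^8 / 2.25 = 3.23×10^8 s.
Equilibrium anomaly ΔT_eq = F / λ = 18.1 / 2.25 = 8.04 K.
t = 10.6 years = 3.35×10^8 s, so t/τ = 1.03.
ΔT(t) = ΔT_eq (1 − e^(−t/τ)) = 8.04 × (1 − e^−1.03) = 5.18 K.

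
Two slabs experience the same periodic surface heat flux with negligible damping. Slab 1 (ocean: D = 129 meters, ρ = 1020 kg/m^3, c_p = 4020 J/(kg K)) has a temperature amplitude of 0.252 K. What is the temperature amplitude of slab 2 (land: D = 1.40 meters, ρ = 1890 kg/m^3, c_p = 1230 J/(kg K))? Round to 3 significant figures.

41.0 K

C_ocean = 5.29×10^8 J/(m²·K); C_land = 3.25×10^6 J/(m²·K).
A ∝ 1/C ⇒ A_land = A_ocean × C_ocean/C_land = 0.252 × 163 = 41.0 K.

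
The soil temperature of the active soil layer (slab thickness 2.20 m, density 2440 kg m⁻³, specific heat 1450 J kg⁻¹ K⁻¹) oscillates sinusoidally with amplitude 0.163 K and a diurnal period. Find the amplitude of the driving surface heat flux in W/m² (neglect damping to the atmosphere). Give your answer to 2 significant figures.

Areal heat capacity C = ρ c_p D = 2440 × 1450 × 2.20 = 7.78×10^6 J m⁻² K⁻¹.
ω = 2π / 86400 s = 7.27×10^-5 s⁻¹.
Cω = 7.78×10^6 × 7.27×10^-5 = 566 W/(m²·K).
F₀ = A × Cω = 0.163 × 566 = 92.3 W/m².

92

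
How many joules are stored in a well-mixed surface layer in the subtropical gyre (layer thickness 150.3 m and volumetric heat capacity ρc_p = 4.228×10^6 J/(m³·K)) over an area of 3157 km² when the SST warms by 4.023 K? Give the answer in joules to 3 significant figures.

8.07×10^18 J

Areal heat capacity C = ρc_p × D = 4.228×10^6 × 150.3 = 6.35×10^8 J/(m²·K).
Heat per unit area: q = C ΔT = 6.35×10^8 × 4.023 = 2.56×10^9 J/m².
Total heat: Q = q × A = 2.56×10^9 × (3157 × 10⁶ m²) = 8.07×10^18 J.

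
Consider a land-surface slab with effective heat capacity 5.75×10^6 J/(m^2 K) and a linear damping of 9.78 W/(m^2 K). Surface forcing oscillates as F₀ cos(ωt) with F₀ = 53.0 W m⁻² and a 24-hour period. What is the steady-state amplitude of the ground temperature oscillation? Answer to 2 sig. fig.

0.13 K

Areal heat capacity C = 5.75×10^6 J/(m^2 K) (given).
Angular frequency ω = 2π / T = 2π / 86400 s = 7.27×10^-5 s⁻¹.
√((Cω)² + λ²) = √((418)² + 9.78²) = 418 W/(m²·K).
Amplitude A = F₀ / √((Cω)²+λ²) = 53.0 / 418 = 0.127 K.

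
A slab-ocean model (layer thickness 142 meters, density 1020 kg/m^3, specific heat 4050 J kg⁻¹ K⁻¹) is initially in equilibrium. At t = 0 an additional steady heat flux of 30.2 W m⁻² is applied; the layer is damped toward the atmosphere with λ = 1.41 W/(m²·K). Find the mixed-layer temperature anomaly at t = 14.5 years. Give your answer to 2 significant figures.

14 K

Areal heat capacity C = ρ c_p D = 1020 × 4050 × 142 = 5.87×10^8 J/(m^2 K).
τ = C / λ = 5.87×10^8 / 1.41 = 4.16×10^8 s.
Equilibrium anomaly ΔT_eq = F / λ = 30.2 / 1.41 = 21.4 K.
t = 14.5 years = 4.58×10^8 s, so t/τ = 1.10.
ΔT(t) = ΔT_eq (1 − e^(−t/τ)) = 21.4 × (1 − e^−1.10) = 14.3 K.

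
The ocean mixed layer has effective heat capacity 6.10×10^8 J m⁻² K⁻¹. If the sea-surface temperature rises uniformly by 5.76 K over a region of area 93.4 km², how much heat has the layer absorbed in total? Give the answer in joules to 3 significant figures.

Areal heat capacity C = 6.10×10^8 J m⁻² K⁻¹ (given).
Heat per unit area: q = C ΔT = 6.10×10^8 × 5.76 = 3.51×10^9 J/m².
Total heat: Q = q × A = 3.51×10^9 × (93.4 × 10⁶ m²) = 3.28×10^17 J.

3.28×10^17 J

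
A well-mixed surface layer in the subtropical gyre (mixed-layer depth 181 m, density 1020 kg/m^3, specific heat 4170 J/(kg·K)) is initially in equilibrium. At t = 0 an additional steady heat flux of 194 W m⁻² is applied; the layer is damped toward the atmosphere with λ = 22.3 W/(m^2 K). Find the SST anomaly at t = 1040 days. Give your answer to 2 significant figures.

8.1 K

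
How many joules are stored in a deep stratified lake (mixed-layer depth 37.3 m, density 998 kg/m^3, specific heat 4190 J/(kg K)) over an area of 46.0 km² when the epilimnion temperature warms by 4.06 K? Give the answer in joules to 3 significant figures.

2.91×10^16 J

Areal heat capacity C = ρ c_p D = 998 × 4190 × 37.3 = 1.56×10^8 J/(m²·K).
Heat per unit area: q = C ΔT = 1.56×10^8 × 4.06 = 6.33×10^8 J/m².
Total heat: Q = q × A = 6.33×10^8 × (46.0 × 10⁶ m²) = 2.91×10^16 J.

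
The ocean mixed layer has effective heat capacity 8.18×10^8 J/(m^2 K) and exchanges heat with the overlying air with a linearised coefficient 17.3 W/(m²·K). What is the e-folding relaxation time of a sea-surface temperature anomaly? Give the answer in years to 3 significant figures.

1.50 years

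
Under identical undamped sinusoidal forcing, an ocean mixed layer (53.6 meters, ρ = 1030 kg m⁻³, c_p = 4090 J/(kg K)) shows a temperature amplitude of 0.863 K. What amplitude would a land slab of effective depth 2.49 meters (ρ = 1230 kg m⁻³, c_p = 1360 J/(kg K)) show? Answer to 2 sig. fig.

47 K

C_ocean = 2.26×10^8 J/(m²·K); C_land = 4.17×10^6 J/(m²·K).
A ∝ 1/C ⇒ A_land = A_ocean × C_ocean/C_land = 0.863 × 54.2 = 46.8 K.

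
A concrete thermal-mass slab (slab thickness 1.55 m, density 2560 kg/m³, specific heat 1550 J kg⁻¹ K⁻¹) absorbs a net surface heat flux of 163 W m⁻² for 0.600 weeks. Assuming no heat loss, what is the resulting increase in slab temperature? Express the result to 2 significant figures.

9.6 K

Areal heat capacity C = ρ c_p D = 2560 × 1550 × 1.55 = 6.15×10^6 J m⁻² K⁻¹.
Net heat input Q = F Δt = 163 × (0.600 weeks × 6.048×10^5 s/week) = 5.91×10^7 J/m².
ΔT = Q / C = 5.91×10^7 / 6.15×10^6 = 9.62 K.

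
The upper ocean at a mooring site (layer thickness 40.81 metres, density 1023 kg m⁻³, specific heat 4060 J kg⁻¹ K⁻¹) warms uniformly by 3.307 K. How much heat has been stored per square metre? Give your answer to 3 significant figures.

Areal heat capacity C = ρ c_p D = 1023 × 4060 × 40.81 = 1.69×10^8 J/(m²·K).
ΔQ = C ΔT = 1.69×10^8 × 3.307 = 5.61×10^8 J/m².

5.61×10^8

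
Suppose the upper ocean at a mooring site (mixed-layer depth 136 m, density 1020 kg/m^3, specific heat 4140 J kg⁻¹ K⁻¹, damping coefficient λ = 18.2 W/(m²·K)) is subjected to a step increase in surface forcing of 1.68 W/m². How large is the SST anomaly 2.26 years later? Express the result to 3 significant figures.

Areal heat capacity C = ρ c_p D = 1020 × 4140 × 136 = 5.74×10^8 J/(m²·K).
τ = C / λ = 5.74×10^8 / 18.2 = 3.16×10^7 s.
Equilibrium anomaly ΔT_eq = F / λ = 1.68 / 18.2 = 0.0923 K.
t = 2.26 years = 7.13×10^7 s, so t/τ = 2.26.
ΔT(t) = ΔT_eq (1 − e^(−t/τ)) = 0.0923 × (1 − e^−2.26) = 0.0827 K.

0.0827 K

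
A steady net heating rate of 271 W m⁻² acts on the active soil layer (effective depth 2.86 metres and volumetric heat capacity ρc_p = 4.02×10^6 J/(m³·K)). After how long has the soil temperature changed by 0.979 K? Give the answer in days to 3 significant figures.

Areal heat capacity C = ρc_p × D = 4.02×10^6 × 2.86 = 1.15×10^7 J m⁻² K⁻¹.
Time required: Δt = C ΔT / F = 1.15×10^7 × 0.979 / 271 = 41500 s.
In days: 41500 s / (86400 s/day) = 0.481 days.

0.481 days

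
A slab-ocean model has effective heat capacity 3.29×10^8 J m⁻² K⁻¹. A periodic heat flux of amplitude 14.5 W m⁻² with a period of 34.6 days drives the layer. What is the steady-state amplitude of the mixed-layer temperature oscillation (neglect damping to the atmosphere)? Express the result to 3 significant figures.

Areal heat capacity C = 3.29×10^8 J m⁻² K⁻¹ (given).
Angular frequency ω = 2π / T = 2π / 2.99×10^6 s = 2.10×10^-6 s⁻¹.
Cω = 3.29×10^8 × 2.10×10^-6 = 691 W/(m²·K).
Amplitude A = F₀ / (Cω) = 14.5 / 691 = 0.0210 K.

0.0210 K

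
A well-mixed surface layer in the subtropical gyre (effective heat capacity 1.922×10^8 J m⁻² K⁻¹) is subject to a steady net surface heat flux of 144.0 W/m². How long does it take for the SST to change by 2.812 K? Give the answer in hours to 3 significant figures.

Areal heat capacity C = 1.922×10^8 J m⁻² K⁻¹ (given).
Time required: Δt = C ΔT / F = 1.92×10^8 × 2.812 / 144.0 = 3.75×10^6 s.
In hours: 3.75×10^6 s / (3600 s/hour) = 1040 hours.

1040 hours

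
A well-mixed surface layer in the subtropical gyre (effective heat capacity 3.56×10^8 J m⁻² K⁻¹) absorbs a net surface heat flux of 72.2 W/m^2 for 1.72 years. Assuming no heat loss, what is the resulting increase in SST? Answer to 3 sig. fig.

11.0 K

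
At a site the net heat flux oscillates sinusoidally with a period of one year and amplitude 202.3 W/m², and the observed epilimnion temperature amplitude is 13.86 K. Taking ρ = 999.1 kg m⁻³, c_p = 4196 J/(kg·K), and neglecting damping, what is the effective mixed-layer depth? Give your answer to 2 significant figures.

17 m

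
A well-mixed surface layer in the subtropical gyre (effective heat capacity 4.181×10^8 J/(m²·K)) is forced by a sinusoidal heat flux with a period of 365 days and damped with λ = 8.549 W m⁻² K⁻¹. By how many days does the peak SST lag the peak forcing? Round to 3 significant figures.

85.3 days

Areal heat capacity C = 4.181×10^8 J/(m²·K) (given).
ω = 2π / 3.15×10^7 s = 1.99×10^-7 s⁻¹.
Phase lag φ = arctan(Cω/λ) = arctan(83.3/8.549) = 1.47 rad.
Time lag = φ / ω = 1.47 / 1.99×10^-7 = 7.37×10^6 s = 85.3 days.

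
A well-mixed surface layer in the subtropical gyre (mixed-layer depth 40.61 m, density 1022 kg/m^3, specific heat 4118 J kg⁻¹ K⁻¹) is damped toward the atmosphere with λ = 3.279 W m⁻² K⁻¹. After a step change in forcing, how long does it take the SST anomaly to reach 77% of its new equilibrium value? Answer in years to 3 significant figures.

Areal heat capacity C = ρ c_p D = 1022 × 4118 × 40.61 = 1.71×10^8 J m⁻² K⁻¹.
τ = C / λ = 1.71×10^8 / 3.279 = 5.21×10^7 s.
Fraction reached: 1 − e^(−t/τ) = 0.77 ⇒ t = −τ ln(1 − 0.77) = τ × 1.47.
t = 7.66×10^7 s = 2.43 years.

2.43 years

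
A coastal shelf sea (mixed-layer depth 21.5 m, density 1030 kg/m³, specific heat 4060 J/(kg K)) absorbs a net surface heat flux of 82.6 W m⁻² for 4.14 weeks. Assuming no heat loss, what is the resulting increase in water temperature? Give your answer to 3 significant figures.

2.30 K

Areal heat capacity C = ρ c_p D = 1030 × 4060 × 21.5 = 8.99×10^7 J/(m^2 K).
Net heat input Q = F Δt = 82.6 × (4.14 weeks × 6.048×10^5 s/week) = 2.07×10^8 J/m².
ΔT = Q / C = 2.07×10^8 / 8.99×10^7 = 2.30 K.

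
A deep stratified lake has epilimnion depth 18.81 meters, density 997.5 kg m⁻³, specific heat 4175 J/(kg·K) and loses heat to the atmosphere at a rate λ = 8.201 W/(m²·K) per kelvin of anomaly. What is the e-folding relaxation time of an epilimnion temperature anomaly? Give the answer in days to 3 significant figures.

111 days

Areal heat capacity C = ρ c_p D = 997.5 × 4175 × 18.81 = 7.83×10^7 J/(m^2 K).
Relaxation time τ = C / λ = 7.83×10^7 / 8.201 = 9.55×10^6 s.
In days: 9.55×10^6 s / (86400 s/day) = 111 days.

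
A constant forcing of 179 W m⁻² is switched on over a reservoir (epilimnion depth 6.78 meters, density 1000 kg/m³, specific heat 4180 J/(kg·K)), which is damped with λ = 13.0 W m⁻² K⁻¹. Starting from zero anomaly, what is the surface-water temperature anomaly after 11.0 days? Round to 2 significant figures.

Areal heat capacity C = ρ c_p D = 1000 × 4180 × 6.78 = 2.83×10^7 J/(m^2 K).
τ = C / λ = 2.83×10^7 / 13.0 = 2.18×10^6 s.
Equilibrium anomaly ΔT_eq = F / λ = 179 / 13.0 = 13.8 K.
t = 11.0 days = 9.50×10^5 s, so t/τ = 0.436.
ΔT(t) = ΔT_eq (1 − e^(−t/τ)) = 13.8 × (1 − e^−0.436) = 4.87 K.

4.9 K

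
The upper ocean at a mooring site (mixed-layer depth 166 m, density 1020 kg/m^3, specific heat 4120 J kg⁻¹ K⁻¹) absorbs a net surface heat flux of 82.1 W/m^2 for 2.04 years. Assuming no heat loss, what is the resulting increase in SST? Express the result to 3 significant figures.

Areal heat capacity C = ρ c_p D = 1020 × 4120 × 166 = 6.98×10^8 J/(m^2 K).
Net heat input Q = F Δt = 82.1 × (2.04 years × 3.156×10^7 s/year) = 5.29×10^9 J/m².
ΔT = Q / C = 5.29×10^9 / 6.98×10^8 = 7.58 K.

7.58 K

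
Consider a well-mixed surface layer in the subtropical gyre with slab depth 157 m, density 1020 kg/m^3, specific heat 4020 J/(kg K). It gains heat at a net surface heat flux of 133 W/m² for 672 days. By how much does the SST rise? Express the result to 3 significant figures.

12.0 K

Areal heat capacity C = ρ c_p D = 1020 × 4020 × 157 = 6.44×10^8 J m⁻² K⁻¹.
Net heat input Q = F Δt = 133 × (672 days × 86400 s/day) = 7.72×10^9 J/m².
ΔT = Q / C = 7.72×10^9 / 6.44×10^8 = 12.0 K.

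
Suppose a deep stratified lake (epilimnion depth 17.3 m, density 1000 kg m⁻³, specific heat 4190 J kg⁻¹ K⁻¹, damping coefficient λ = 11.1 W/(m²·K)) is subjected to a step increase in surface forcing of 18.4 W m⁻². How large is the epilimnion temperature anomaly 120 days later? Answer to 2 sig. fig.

1.3 K

Areal heat capacity C = ρ c_p D = 1000 × 4190 × 17.3 = 7.25×10^7 J m⁻² K⁻¹.
τ = C / λ = 7.25×10^7 / 11.1 = 6.53×10^6 s.
Equilibrium anomaly ΔT_eq = F / λ = 18.4 / 11.1 = 1.66 K.
t = 120 days = 1.04×10^7 s, so t/τ = 1.59.
ΔT(t) = ΔT_eq (1 − e^(−t/τ)) = 1.66 × (1 − e^−1.59) = 1.32 K.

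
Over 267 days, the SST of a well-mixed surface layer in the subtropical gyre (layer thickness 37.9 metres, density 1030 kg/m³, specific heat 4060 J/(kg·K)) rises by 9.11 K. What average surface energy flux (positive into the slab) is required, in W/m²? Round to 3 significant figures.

Areal heat capacity C = ρ c_p D = 1030 × 4060 × 37.9 = 1.58×10^8 J/(m²·K).
Required heat per unit area: Q = C ΔT = 1.58×10^8 × 9.11 = 1.44×10^9 J/m².
Flux F = Q / Δt = 1.44×10^9 / 2.31×10^7 s = 62.6 W/m².

62.6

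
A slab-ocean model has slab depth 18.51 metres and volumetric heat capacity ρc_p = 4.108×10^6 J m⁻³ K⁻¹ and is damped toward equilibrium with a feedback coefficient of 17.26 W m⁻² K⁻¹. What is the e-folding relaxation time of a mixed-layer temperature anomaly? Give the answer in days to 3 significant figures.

51.0 days

Areal heat capacity C = ρc_p × D = 4.108×10^6 × 18.51 = 7.60×10^7 J/(m²·K).
Relaxation time τ = C / λ = 7.60×10^7 / 17.26 = 4.41×10^6 s.
In days: 4.41×10^6 s / (86400 s/day) = 51.0 days.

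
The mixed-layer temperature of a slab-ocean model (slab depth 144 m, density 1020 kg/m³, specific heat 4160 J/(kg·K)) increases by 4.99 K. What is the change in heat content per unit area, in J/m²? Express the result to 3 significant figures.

3.05×10^9

Areal heat capacity C = ρ c_p D = 1020 × 4160 × 144 = 6.11×10^8 J/(m^2 K).
ΔQ = C ΔT = 6.11×10^8 × 4.99 = 3.05×10^9 J/m².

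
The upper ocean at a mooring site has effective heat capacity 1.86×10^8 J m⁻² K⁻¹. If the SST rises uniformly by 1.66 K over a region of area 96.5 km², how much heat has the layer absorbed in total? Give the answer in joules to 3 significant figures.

Areal heat capacity C = 1.86×10^8 J m⁻² K⁻¹ (given).
Heat per unit area: q = C ΔT = 1.86×10^8 × 1.66 = 3.09×10^8 J/m².
Total heat: Q = q × A = 3.09×10^8 × (96.5 × 10⁶ m²) = 2.98×10^16 J.

2.98×10^16 J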